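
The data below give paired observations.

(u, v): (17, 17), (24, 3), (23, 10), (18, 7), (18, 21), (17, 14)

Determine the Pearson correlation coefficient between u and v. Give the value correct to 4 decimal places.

n = 6, Σu = 117, Σv = 72, Σu² = 2331, Σv² = 1084, Σuv = 1333
nΣuv − ΣuΣv = 7998 − 8424 = -426
nΣu² − (Σu)² = 13986 − 13689 = 297; nΣv² − (Σv)² = 6504 − 5184 = 1320
r = -426 / √(297 × 1320) = -426 / 626.1310 ≈ -0.6804

-0.6804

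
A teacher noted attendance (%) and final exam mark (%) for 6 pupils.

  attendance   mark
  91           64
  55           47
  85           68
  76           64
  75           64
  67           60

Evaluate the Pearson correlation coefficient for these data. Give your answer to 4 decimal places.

0.8646

n = 6, Σx = 449, Σy = 367, Σx² = 34421, Σy² = 22721, Σxy = 27873
nΣxy − ΣxΣy = 167238 − 164783 = 2455
nΣx² − (Σx)² = 206526 − 201601 = 4925; nΣy² − (Σy)² = 136326 − 134689 = 1637
r = 2455 / √(4925 × 1637) = 2455 / 2839.4057 ≈ 0.8646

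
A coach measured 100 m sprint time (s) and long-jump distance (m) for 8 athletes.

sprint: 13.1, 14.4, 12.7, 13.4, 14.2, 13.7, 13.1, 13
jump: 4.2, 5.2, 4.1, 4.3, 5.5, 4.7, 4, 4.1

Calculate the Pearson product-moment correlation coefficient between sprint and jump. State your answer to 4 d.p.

n = 8, Σx = 107.6, Σy = 36.1, Σx² = 1449.76, Σy² = 165.13, Σxy = 487.78
nΣxy − ΣxΣy = 3902.24 − 3884.36 = 17.88
nΣx² − (Σx)² = 11598.08 − 11577.76 = 20.32; nΣy² − (Σy)² = 1321.04 − 1303.21 = 17.83
r = 17.88 / √(20.32 × 17.83) = 17.88 / 19.0343 ≈ 0.9394

0.9394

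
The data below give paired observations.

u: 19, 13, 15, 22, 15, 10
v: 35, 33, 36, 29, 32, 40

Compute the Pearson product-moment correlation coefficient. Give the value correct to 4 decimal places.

n = 6, Σu = 94, Σv = 205, Σu² = 1564, Σv² = 7075, Σuv = 3152
nΣuv − ΣuΣv = 18912 − 19270 = -358
nΣu² − (Σu)² = 9384 − 8836 = 548; nΣv² − (Σv)² = 42450 − 42025 = 425
r = -358 / √(548 × 425) = -358 / 482.5971 ≈ -0.7418

-0.7418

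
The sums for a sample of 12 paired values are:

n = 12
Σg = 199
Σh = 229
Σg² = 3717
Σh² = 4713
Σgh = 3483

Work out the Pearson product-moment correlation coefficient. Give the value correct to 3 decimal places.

-0.832

r = (nΣgh − ΣgΣh) / √[(nΣg² − (Σg)²)(nΣh² − (Σh)²)]
Numerator: 12×3483 − 199×229 = -3775
Denominator: √[(44604 − 39601)(56556 − 52441)] = √[5003 × 4115] = 4537.3280
r = -3775 / 4537.3280 ≈ -0.832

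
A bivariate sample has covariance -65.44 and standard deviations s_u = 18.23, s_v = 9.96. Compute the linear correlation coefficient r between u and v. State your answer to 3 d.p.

r = Cov(u,v) / (s_u · s_v) = -65.44 / (18.23 × 9.96)
  = -65.44 / 181.5708 ≈ -0.360

-0.360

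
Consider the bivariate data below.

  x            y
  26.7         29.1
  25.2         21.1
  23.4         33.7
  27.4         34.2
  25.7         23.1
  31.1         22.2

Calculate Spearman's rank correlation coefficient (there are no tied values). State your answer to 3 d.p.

Rank x: 4, 2, 1, 5, 3, 6
Rank y: 4, 1, 5, 6, 3, 2
d = rank(x) − rank(y): 0, 1, -4, -1, 0, 4; Σd² = 34
ρ = 1 − 6Σd² / [n(n²−1)] = 1 − 6×34 / (6×35) = 1 − 204/210 ≈ 0.029

0.029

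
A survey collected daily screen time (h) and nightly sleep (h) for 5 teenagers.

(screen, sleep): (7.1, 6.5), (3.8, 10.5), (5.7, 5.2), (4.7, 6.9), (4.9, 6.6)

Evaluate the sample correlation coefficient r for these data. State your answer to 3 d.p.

n = 5, Σx = 26.2, Σy = 35.7, Σx² = 143.44, Σy² = 270.71, Σxy = 180.46
nΣxy − ΣxΣy = 902.3 − 935.34 = -33.04
nΣx² − (Σx)² = 717.2 − 686.44 = 30.76; nΣy² − (Σy)² = 1353.55 − 1274.49 = 79.06
r = -33.04 / √(30.76 × 79.06) = -33.04 / 49.3142 ≈ -0.670

-0.670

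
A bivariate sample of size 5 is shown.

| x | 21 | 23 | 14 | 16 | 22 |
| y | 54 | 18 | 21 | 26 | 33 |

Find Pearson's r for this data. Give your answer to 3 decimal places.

0.288

n = 5, Σx = 96, Σy = 152, Σx² = 1906, Σy² = 5446, Σxy = 2984
nΣxy − ΣxΣy = 14920 − 14592 = 328
nΣx² − (Σx)² = 9530 − 9216 = 314; nΣy² − (Σy)² = 27230 − 23104 = 4126
r = 328 / √(314 × 4126) = 328 / 1138.2284 ≈ 0.288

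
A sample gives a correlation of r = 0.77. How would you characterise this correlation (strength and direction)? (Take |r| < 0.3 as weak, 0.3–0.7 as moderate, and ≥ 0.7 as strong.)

r = 0.77 > 0 so the relationship is positive.
|r| = 0.77, which falls in the strong range.

strong positive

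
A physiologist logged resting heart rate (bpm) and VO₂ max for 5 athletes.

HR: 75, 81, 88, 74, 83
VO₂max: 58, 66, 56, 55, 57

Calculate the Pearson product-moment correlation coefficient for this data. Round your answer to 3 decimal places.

0.065

n = 5, Σx = 401, Σy = 292, Σx² = 32295, Σy² = 17130, Σxy = 23425
nΣxy − ΣxΣy = 117125 − 117092 = 33
nΣx² − (Σx)² = 161475 − 160801 = 674; nΣy² − (Σy)² = 85650 − 85264 = 386
r = 33 / √(674 × 386) = 33 / 510.0627 ≈ 0.065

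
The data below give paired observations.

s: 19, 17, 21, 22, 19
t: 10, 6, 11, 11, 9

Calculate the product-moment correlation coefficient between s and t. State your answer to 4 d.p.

0.9153

n = 5, Σs = 98, Σt = 47, Σs² = 1936, Σt² = 459, Σst = 936
nΣst − ΣsΣt = 4680 − 4606 = 74
nΣs² − (Σs)² = 9680 − 9604 = 76; nΣt² − (Σt)² = 2295 − 2209 = 86
r = 74 / √(76 × 86) = 74 / 80.8455 ≈ 0.9153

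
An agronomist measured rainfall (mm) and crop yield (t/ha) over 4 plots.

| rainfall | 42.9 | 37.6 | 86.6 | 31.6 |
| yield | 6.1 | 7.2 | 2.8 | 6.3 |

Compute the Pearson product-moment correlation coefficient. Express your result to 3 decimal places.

-0.958

n = 4, Σx = 198.7, Σy = 22.4, Σx² = 11752.29, Σy² = 136.58, Σxy = 973.97
nΣxy − ΣxΣy = 3895.88 − 4450.88 = -555
nΣx² − (Σx)² = 47009.16 − 39481.69 = 7527.47; nΣy² − (Σy)² = 546.32 − 501.76 = 44.56
r = -555 / √(7527.47 × 44.56) = -555 / 579.1581 ≈ -0.958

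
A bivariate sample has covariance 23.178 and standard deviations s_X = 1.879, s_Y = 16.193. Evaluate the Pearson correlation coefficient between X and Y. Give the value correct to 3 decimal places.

r = Cov(X,Y) / (s_X · s_Y) = 23.178 / (1.879 × 16.193)
  = 23.178 / 30.4266 ≈ 0.762

0.762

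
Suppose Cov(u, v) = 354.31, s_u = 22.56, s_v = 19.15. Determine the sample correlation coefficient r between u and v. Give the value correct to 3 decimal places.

r = Cov(u,v) / (s_u · s_v) = 354.31 / (22.56 × 19.15)
  = 354.31 / 432.0240 ≈ 0.820

0.820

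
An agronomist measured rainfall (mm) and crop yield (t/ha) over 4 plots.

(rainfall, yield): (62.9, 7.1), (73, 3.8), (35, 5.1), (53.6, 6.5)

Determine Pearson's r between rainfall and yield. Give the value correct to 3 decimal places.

-0.166

n = 4, Σx = 224.5, Σy = 22.5, Σx² = 13383.37, Σy² = 133.11, Σxy = 1250.89
nΣxy − ΣxΣy = 5003.56 − 5051.25 = -47.69
nΣx² − (Σx)² = 53533.48 − 50400.25 = 3133.23; nΣy² − (Σy)² = 532.44 − 506.25 = 26.19
r = -47.69 / √(3133.23 × 26.19) = -47.69 / 286.4599 ≈ -0.166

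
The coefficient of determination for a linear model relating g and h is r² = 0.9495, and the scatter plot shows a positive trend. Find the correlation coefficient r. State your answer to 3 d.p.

|r| = √0.9495 = 0.974
The association is positive, so r = 0.974.

0.974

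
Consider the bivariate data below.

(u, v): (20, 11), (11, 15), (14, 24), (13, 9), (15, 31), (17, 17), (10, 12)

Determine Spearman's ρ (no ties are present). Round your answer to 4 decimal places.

Rank u: 7, 2, 4, 3, 5, 6, 1
Rank v: 2, 4, 6, 1, 7, 5, 3
d = rank(u) − rank(v): 5, -2, -2, 2, -2, 1, -2; Σd² = 46
ρ = 1 − 6Σd² / [n(n²−1)] = 1 − 6×46 / (7×48) = 1 − 276/336 ≈ 0.1786

0.1786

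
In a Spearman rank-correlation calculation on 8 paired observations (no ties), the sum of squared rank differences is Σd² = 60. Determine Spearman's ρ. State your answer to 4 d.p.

ρ = 1 − 6Σd² / [n(n²−1)] = 1 − 6×60 / (8×63)
  = 1 − 360/504 = 1 − 0.71429 ≈ 0.2857

0.2857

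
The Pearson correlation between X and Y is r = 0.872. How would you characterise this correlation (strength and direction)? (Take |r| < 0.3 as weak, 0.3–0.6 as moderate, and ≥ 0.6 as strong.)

r = 0.872 > 0 so the relationship is positive.
|r| = 0.872, which falls in the strong range.

strong positive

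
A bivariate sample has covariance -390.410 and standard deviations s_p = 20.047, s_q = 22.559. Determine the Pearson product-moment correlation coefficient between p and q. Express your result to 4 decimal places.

-0.8633

r = Cov(p,q) / (s_p · s_q) = -390.410 / (20.047 × 22.559)
  = -390.410 / 452.2403 ≈ -0.8633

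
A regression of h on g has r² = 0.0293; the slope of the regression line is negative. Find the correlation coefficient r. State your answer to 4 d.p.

-0.1712

|r| = √0.0293 = 0.1712
The association is negative, so r = −0.1712.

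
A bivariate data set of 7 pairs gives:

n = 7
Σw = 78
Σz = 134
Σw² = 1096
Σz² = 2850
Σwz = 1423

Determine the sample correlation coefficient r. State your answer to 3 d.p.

-0.276

r = (nΣwz − ΣwΣz) / √[(nΣw² − (Σw)²)(nΣz² − (Σz)²)]
Numerator: 7×1423 − 78×134 = -491
Denominator: √[(7672 − 6084)(19950 − 17956)] = √[1588 × 1994] = 1779.4583
r = -491 / 1779.4583 ≈ -0.276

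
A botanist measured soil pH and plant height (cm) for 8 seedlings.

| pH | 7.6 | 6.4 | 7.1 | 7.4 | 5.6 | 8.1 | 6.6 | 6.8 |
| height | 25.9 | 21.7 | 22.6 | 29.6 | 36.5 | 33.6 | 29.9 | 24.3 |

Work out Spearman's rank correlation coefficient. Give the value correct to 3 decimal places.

Rank pH: 7, 2, 5, 6, 1, 8, 3, 4
Rank height: 4, 1, 2, 5, 8, 7, 6, 3
d = rank(pH) − rank(height): 3, 1, 3, 1, -7, 1, -3, 1; Σd² = 80
ρ = 1 − 6Σd² / [n(n²−1)] = 1 − 6×80 / (8×63) = 1 − 480/504 ≈ 0.048

0.048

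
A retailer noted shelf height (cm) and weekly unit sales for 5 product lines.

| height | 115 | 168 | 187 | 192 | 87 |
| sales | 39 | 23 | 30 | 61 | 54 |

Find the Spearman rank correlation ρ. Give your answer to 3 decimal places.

0.100

Rank height: 2, 3, 4, 5, 1
Rank sales: 3, 1, 2, 5, 4
d = rank(height) − rank(sales): -1, 2, 2, 0, -3; Σd² = 18
ρ = 1 − 6Σd² / [n(n²−1)] = 1 − 6×18 / (5×24) = 1 − 108/120 ≈ 0.100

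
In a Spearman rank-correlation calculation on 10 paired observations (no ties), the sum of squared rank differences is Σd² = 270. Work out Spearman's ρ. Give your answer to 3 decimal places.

ρ = 1 − 6Σd² / [n(n²−1)] = 1 − 6×270 / (10×99)
  = 1 − 1620/990 = 1 − 1.6364 ≈ -0.636

-0.636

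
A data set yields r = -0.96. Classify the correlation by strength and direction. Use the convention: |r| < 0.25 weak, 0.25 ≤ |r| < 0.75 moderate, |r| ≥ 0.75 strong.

strong negative

r = -0.96 < 0 so the relationship is negative.
|r| = 0.96, which falls in the strong range.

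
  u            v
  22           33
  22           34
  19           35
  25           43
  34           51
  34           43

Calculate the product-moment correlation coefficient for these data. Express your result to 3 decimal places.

0.857

n = 6, Σu = 156, Σv = 239, Σu² = 4266, Σv² = 9769, Σuv = 6410
nΣuv − ΣuΣv = 38460 − 37284 = 1176
nΣu² − (Σu)² = 25596 − 24336 = 1260; nΣv² − (Σv)² = 58614 − 57121 = 1493
r = 1176 / √(1260 × 1493) = 1176 / 1371.5612 ≈ 0.857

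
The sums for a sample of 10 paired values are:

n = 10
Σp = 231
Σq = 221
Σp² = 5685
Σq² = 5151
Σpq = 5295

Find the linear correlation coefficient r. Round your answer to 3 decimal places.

0.622

r = (nΣpq − ΣpΣq) / √[(nΣp² − (Σp)²)(nΣq² − (Σq)²)]
Numerator: 10×5295 − 231×221 = 1899
Denominator: √[(56850 − 53361)(51510 − 48841)] = √[3489 × 2669] = 3051.5801
r = 1899 / 3051.5801 ≈ 0.622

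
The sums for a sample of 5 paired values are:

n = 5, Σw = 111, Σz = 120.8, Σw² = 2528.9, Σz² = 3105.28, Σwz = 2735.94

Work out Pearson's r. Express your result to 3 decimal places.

0.493

r = (nΣwz − ΣwΣz) / √[(nΣw² − (Σw)²)(nΣz² − (Σz)²)]
Numerator: 5×2735.94 − 111×120.8 = 270.9
Denominator: √[(12644.5 − 12321)(15526.4 − 14592.64)] = √[323.5 × 933.76] = 549.6102
r = 270.9 / 549.6102 ≈ 0.493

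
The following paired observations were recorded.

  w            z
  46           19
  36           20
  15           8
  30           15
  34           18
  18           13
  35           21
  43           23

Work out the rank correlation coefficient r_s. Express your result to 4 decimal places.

0.8333

Rank w: 8, 6, 1, 3, 4, 2, 5, 7
Rank z: 5, 6, 1, 3, 4, 2, 7, 8
d = rank(w) − rank(z): 3, 0, 0, 0, 0, 0, -2, -1; Σd² = 14
ρ = 1 − 6Σd² / [n(n²−1)] = 1 − 6×14 / (8×63) = 1 − 84/504 ≈ 0.8333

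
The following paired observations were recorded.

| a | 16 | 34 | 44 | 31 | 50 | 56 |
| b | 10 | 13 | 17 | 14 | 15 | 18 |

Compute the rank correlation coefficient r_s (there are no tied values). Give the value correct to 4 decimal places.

Rank a: 1, 3, 4, 2, 5, 6
Rank b: 1, 2, 5, 3, 4, 6
d = rank(a) − rank(b): 0, 1, -1, -1, 1, 0; Σd² = 4
ρ = 1 − 6Σd² / [n(n²−1)] = 1 − 6×4 / (6×35) = 1 − 24/210 ≈ 0.8857

0.8857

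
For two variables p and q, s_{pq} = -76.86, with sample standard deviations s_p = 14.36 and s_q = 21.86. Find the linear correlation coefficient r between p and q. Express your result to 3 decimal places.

r = Cov(p,q) / (s_p · s_q) = -76.86 / (14.36 × 21.86)
  = -76.86 / 313.9096 ≈ -0.245

-0.245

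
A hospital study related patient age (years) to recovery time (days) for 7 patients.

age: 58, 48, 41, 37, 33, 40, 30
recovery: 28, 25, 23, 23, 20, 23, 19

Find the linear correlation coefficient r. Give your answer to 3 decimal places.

n = 7, Σx = 287, Σy = 161, Σx² = 12307, Σy² = 3757, Σxy = 6768
nΣxy − ΣxΣy = 47376 − 46207 = 1169
nΣx² − (Σx)² = 86149 − 82369 = 3780; nΣy² − (Σy)² = 26299 − 25921 = 378
r = 1169 / √(3780 × 378) = 1169 / 1195.3410 ≈ 0.978

0.978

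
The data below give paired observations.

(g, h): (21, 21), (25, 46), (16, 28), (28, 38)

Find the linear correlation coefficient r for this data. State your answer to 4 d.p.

0.6446

n = 4, Σg = 90, Σh = 133, Σg² = 2106, Σh² = 4785, Σgh = 3103
nΣgh − ΣgΣh = 12412 − 11970 = 442
nΣg² − (Σg)² = 8424 − 8100 = 324; nΣh² − (Σh)² = 19140 − 17689 = 1451
r = 442 / √(324 × 1451) = 442 / 685.6559 ≈ 0.6446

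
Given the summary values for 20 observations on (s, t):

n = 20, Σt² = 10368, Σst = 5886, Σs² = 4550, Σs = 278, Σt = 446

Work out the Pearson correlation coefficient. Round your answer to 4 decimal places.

-0.5824

r = (nΣst − ΣsΣt) / √[(nΣs² − (Σs)²)(nΣt² − (Σt)²)]
Numerator: 20×5886 − 278×446 = -6268
Denominator: √[(91000 − 77284)(207360 − 198916)] = √[13716 × 8444] = 10761.8727
r = -6268 / 10761.8727 ≈ -0.5824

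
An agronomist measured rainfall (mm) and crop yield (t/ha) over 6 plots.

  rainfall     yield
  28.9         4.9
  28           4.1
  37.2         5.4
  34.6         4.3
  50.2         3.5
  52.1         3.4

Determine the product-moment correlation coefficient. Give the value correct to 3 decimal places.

n = 6, Σx = 231, Σy = 25.6, Σx² = 9434.66, Σy² = 112.28, Σxy = 958.91
nΣxy − ΣxΣy = 5753.46 − 5913.6 = -160.14
nΣx² − (Σx)² = 56607.96 − 53361 = 3246.96; nΣy² − (Σy)² = 673.68 − 655.36 = 18.32
r = -160.14 / √(3246.96 × 18.32) = -160.14 / 243.8940 ≈ -0.657

-0.657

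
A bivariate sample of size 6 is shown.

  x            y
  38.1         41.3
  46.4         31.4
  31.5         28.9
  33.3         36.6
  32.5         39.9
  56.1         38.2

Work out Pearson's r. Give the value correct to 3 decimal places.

0.097

n = 6, Σx = 237.9, Σy = 216.3, Σx² = 9909.17, Σy² = 7917.67, Σxy = 8599.39
nΣxy − ΣxΣy = 51596.34 − 51457.77 = 138.57
nΣx² − (Σx)² = 59455.02 − 56596.41 = 2858.61; nΣy² − (Σy)² = 47506.02 − 46785.69 = 720.33
r = 138.57 / √(2858.61 × 720.33) = 138.57 / 1434.9713 ≈ 0.097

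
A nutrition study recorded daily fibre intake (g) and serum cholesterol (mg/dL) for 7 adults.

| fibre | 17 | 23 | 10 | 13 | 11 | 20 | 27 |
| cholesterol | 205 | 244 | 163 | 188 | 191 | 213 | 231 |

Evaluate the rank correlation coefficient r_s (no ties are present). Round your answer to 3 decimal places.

Rank fibre: 4, 6, 1, 3, 2, 5, 7
Rank cholesterol: 4, 7, 1, 2, 3, 5, 6
d = rank(fibre) − rank(cholesterol): 0, -1, 0, 1, -1, 0, 1; Σd² = 4
ρ = 1 − 6Σd² / [n(n²−1)] = 1 − 6×4 / (7×48) = 1 − 24/336 ≈ 0.929

0.929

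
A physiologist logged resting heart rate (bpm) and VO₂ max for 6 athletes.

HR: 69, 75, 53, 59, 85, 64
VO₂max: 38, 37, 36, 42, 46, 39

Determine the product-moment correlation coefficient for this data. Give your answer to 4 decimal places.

n = 6, Σx = 405, Σy = 238, Σx² = 27997, Σy² = 9510, Σxy = 16189
nΣxy − ΣxΣy = 97134 − 96390 = 744
nΣx² − (Σx)² = 167982 − 164025 = 3957; nΣy² − (Σy)² = 57060 − 56644 = 416
r = 744 / √(3957 × 416) = 744 / 1283.0090 ≈ 0.5799

0.5799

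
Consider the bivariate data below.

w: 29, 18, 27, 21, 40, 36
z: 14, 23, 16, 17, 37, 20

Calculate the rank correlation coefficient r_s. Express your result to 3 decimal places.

Rank w: 4, 1, 3, 2, 6, 5
Rank z: 1, 5, 2, 3, 6, 4
d = rank(w) − rank(z): 3, -4, 1, -1, 0, 1; Σd² = 28
ρ = 1 − 6Σd² / [n(n²−1)] = 1 − 6×28 / (6×35) = 1 − 168/210 ≈ 0.200

0.200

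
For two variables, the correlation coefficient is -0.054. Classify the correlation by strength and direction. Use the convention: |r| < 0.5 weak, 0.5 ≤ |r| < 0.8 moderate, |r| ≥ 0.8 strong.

r = -0.054 < 0 so the relationship is negative.
|r| = 0.054, which falls in the weak range.

weak negative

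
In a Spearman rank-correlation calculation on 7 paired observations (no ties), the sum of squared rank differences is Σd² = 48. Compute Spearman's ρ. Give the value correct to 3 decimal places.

0.143

ρ = 1 − 6Σd² / [n(n²−1)] = 1 − 6×48 / (7×48)
  = 1 − 288/336 = 1 − 0.8571 ≈ 0.143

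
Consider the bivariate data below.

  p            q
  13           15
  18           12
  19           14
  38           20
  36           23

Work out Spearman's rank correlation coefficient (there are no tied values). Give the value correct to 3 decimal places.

Rank p: 1, 2, 3, 5, 4
Rank q: 3, 1, 2, 4, 5
d = rank(p) − rank(q): -2, 1, 1, 1, -1; Σd² = 8
ρ = 1 − 6Σd² / [n(n²−1)] = 1 − 6×8 / (5×24) = 1 − 48/120 ≈ 0.600

0.600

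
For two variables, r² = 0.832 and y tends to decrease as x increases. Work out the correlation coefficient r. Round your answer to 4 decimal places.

|r| = √0.832 = 0.9121
The association is negative, so r = −0.9121.

-0.9121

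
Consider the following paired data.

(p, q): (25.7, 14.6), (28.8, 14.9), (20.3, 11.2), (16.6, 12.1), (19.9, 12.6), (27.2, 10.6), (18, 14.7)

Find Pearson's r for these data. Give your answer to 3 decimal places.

0.164

n = 7, Σp = 156.5, Σq = 90.7, Σp² = 3637.43, Σq² = 1194.23, Σpq = 2036.22
nΣpq − ΣpΣq = 14253.54 − 14194.55 = 58.99
nΣp² − (Σp)² = 25462.01 − 24492.25 = 969.76; nΣq² − (Σq)² = 8359.61 − 8226.49 = 133.12
r = 58.99 / √(969.76 × 133.12) = 58.99 / 359.2972 ≈ 0.164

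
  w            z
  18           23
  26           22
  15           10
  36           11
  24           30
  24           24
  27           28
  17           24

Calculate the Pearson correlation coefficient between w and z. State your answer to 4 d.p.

n = 8, Σw = 187, Σz = 172, Σw² = 4691, Σz² = 4070, Σwz = 3992
nΣwz − ΣwΣz = 31936 − 32164 = -228
nΣw² − (Σw)² = 37528 − 34969 = 2559; nΣz² − (Σz)² = 32560 − 29584 = 2976
r = -228 / √(2559 × 2976) = -228 / 2759.6348 ≈ -0.0826

-0.0826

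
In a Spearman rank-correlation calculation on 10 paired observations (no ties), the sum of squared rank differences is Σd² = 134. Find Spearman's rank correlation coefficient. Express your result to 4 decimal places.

ρ = 1 − 6Σd² / [n(n²−1)] = 1 − 6×134 / (10×99)
  = 1 − 804/990 = 1 − 0.81212 ≈ 0.1879

0.1879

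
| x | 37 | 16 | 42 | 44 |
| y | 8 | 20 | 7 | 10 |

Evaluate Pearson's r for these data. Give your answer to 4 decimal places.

-0.9301

n = 4, Σx = 139, Σy = 45, Σx² = 5325, Σy² = 613, Σxy = 1350
nΣxy − ΣxΣy = 5400 − 6255 = -855
nΣx² − (Σx)² = 21300 − 19321 = 1979; nΣy² − (Σy)² = 2452 − 2025 = 427
r = -855 / √(1979 × 427) = -855 / 919.2568 ≈ -0.9301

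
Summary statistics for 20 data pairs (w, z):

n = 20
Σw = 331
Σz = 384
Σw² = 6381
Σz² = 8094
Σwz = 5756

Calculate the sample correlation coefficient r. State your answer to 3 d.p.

-0.743

r = (nΣwz − ΣwΣz) / √[(nΣw² − (Σw)²)(nΣz² − (Σz)²)]
Numerator: 20×5756 − 331×384 = -11984
Denominator: √[(127620 − 109561)(161880 − 147456)] = √[18059 × 14424] = 16139.4862
r = -11984 / 16139.4862 ≈ -0.743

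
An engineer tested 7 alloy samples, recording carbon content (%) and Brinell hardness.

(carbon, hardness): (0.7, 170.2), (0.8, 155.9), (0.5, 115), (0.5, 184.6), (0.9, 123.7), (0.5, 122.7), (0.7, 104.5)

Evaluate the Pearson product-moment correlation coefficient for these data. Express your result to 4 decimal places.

-0.0767

n = 7, Σx = 4.6, Σy = 976.6, Σx² = 3.18, Σy² = 141852.24, Σxy = 639.49
nΣxy − ΣxΣy = 4476.43 − 4492.36 = -15.93
nΣx² − (Σx)² = 22.26 − 21.16 = 1.1; nΣy² − (Σy)² = 992965.68 − 953747.56 = 39218.12
r = -15.93 / √(1.1 × 39218.12) = -15.93 / 207.7015 ≈ -0.0767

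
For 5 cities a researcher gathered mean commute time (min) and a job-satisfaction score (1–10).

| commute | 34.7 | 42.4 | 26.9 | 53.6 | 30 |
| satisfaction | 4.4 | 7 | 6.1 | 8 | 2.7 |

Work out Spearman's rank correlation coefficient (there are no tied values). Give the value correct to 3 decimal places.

Rank commute: 3, 4, 1, 5, 2
Rank satisfaction: 2, 4, 3, 5, 1
d = rank(commute) − rank(satisfaction): 1, 0, -2, 0, 1; Σd² = 6
ρ = 1 − 6Σd² / [n(n²−1)] = 1 − 6×6 / (5×24) = 1 − 36/120 ≈ 0.700

0.700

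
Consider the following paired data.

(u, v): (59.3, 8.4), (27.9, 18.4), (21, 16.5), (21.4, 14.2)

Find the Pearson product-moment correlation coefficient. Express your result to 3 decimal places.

-0.849

n = 4, Σu = 129.6, Σv = 57.5, Σu² = 5193.86, Σv² = 883.01, Σuv = 1661.86
nΣuv − ΣuΣv = 6647.44 − 7452 = -804.56
nΣu² − (Σu)² = 20775.44 − 16796.16 = 3979.28; nΣv² − (Σv)² = 3532.04 − 3306.25 = 225.79
r = -804.56 / √(3979.28 × 225.79) = -804.56 / 947.8827 ≈ -0.849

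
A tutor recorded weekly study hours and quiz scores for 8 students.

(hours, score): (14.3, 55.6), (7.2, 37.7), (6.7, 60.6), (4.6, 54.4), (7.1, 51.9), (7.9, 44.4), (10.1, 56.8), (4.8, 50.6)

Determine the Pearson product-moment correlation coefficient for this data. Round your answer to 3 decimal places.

0.183

n = 8, Σx = 62.7, Σy = 412, Σx² = 560.25, Σy² = 21595.94, Σxy = 3258.59
nΣxy − ΣxΣy = 26068.72 − 25832.4 = 236.32
nΣx² − (Σx)² = 4482 − 3931.29 = 550.71; nΣy² − (Σy)² = 172767.52 − 169744 = 3023.52
r = 236.32 / √(550.71 × 3023.52) = 236.32 / 1290.3808 ≈ 0.183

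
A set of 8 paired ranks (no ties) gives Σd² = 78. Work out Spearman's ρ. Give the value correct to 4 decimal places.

0.0714

ρ = 1 − 6Σd² / [n(n²−1)] = 1 − 6×78 / (8×63)
  = 1 − 468/504 = 1 − 0.92857 ≈ 0.0714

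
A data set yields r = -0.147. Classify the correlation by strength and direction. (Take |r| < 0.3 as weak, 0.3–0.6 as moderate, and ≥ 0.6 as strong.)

r = -0.147 < 0 so the relationship is negative.
|r| = 0.147, which falls in the weak range.

weak negative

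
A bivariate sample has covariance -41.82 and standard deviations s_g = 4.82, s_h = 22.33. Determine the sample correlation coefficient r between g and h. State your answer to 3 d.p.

-0.389

r = Cov(g,h) / (s_g · s_h) = -41.82 / (4.82 × 22.33)
  = -41.82 / 107.6306 ≈ -0.389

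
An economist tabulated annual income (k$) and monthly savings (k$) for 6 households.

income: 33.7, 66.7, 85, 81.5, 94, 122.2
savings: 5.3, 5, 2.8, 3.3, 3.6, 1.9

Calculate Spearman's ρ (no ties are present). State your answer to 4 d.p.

Rank income: 1, 2, 4, 3, 5, 6
Rank savings: 6, 5, 2, 3, 4, 1
d = rank(income) − rank(savings): -5, -3, 2, 0, 1, 5; Σd² = 64
ρ = 1 − 6Σd² / [n(n²−1)] = 1 − 6×64 / (6×35) = 1 − 384/210 ≈ -0.8286

-0.8286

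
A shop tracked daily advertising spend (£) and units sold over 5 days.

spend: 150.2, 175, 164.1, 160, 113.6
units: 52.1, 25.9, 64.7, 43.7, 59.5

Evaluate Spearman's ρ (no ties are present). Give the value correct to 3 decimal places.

Rank spend: 2, 5, 4, 3, 1
Rank units: 3, 1, 5, 2, 4
d = rank(spend) − rank(units): -1, 4, -1, 1, -3; Σd² = 28
ρ = 1 − 6Σd² / [n(n²−1)] = 1 − 6×28 / (5×24) = 1 − 168/120 ≈ -0.400

-0.400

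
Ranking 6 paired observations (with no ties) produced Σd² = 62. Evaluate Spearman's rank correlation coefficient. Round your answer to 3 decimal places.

ρ = 1 − 6Σd² / [n(n²−1)] = 1 − 6×62 / (6×35)
  = 1 − 372/210 = 1 − 1.7714 ≈ -0.771

-0.771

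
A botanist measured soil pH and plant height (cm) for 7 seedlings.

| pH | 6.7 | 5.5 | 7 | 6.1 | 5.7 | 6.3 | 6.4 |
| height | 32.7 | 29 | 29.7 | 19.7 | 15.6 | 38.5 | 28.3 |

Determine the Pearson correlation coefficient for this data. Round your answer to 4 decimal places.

0.4594

n = 7, Σx = 43.7, Σy = 193.5, Σx² = 274.49, Σy² = 5706.97, Σxy = 1219.25
nΣxy − ΣxΣy = 8534.75 − 8455.95 = 78.8
nΣx² − (Σx)² = 1921.43 − 1909.69 = 11.74; nΣy² − (Σy)² = 39948.79 − 37442.25 = 2506.54
r = 78.8 / √(11.74 × 2506.54) = 78.8 / 171.5424 ≈ 0.4594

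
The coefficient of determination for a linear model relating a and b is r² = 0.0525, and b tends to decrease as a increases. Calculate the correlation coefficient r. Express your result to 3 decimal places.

-0.229

|r| = √0.0525 = 0.229
The association is negative, so r = −0.229.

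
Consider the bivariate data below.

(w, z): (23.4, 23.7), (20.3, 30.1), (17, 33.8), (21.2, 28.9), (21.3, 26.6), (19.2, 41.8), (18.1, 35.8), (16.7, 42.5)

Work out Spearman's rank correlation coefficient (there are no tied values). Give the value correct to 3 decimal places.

-0.905

Rank w: 8, 5, 2, 6, 7, 4, 3, 1
Rank z: 1, 4, 5, 3, 2, 7, 6, 8
d = rank(w) − rank(z): 7, 1, -3, 3, 5, -3, -3, -7; Σd² = 160
ρ = 1 − 6Σd² / [n(n²−1)] = 1 − 6×160 / (8×63) = 1 − 960/504 ≈ -0.905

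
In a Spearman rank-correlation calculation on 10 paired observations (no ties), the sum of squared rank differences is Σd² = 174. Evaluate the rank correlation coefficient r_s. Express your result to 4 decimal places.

-0.0545

ρ = 1 − 6Σd² / [n(n²−1)] = 1 − 6×174 / (10×99)
  = 1 − 1044/990 = 1 − 1.05455 ≈ -0.0545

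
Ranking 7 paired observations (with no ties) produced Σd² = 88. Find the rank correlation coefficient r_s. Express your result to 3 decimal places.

ρ = 1 − 6Σd² / [n(n²−1)] = 1 − 6×88 / (7×48)
  = 1 − 528/336 = 1 − 1.5714 ≈ -0.571

-0.571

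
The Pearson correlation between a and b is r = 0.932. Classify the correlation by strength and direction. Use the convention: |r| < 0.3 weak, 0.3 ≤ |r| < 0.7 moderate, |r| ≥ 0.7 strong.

strong positive

r = 0.932 > 0 so the relationship is positive.
|r| = 0.932, which falls in the strong range.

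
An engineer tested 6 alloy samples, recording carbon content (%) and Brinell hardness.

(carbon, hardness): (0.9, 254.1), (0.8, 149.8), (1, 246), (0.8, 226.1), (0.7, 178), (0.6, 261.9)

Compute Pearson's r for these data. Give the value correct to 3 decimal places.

0.138

n = 6, Σx = 4.8, Σy = 1315.9, Σx² = 3.94, Σy² = 298919.67, Σxy = 1057.15
nΣxy − ΣxΣy = 6342.9 − 6316.32 = 26.58
nΣx² − (Σx)² = 23.64 − 23.04 = 0.6; nΣy² − (Σy)² = 1793518.02 − 1731592.81 = 61925.21
r = 26.58 / √(0.6 × 61925.21) = 26.58 / 192.7566 ≈ 0.138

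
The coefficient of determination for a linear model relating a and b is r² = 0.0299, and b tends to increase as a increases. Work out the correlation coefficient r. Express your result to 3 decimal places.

0.173

|r| = √0.0299 = 0.173
The association is positive, so r = 0.173.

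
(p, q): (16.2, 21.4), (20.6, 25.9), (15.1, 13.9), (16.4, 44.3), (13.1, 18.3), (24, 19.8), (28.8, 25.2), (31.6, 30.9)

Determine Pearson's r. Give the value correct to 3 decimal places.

n = 8, Σp = 165.8, Σq = 199.7, Σp² = 3759.38, Σq² = 5601.25, Σpq = 4233.76
nΣpq − ΣpΣq = 33870.08 − 33110.26 = 759.82
nΣp² − (Σp)² = 30075.04 − 27489.64 = 2585.4; nΣq² − (Σq)² = 44810 − 39880.09 = 4929.91
r = 759.82 / √(2585.4 × 4929.91) = 759.82 / 3570.1246 ≈ 0.213

0.213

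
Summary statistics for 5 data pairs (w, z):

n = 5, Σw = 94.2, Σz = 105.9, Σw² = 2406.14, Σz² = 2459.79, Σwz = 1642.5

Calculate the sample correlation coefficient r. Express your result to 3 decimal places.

r = (nΣwz − ΣwΣz) / √[(nΣw² − (Σw)²)(nΣz² − (Σz)²)]
Numerator: 5×1642.5 − 94.2×105.9 = -1763.28
Denominator: √[(12030.7 − 8873.64)(12298.95 − 11214.81)] = √[3157.06 × 1084.14] = 1850.0527
r = -1763.28 / 1850.0527 ≈ -0.953

-0.953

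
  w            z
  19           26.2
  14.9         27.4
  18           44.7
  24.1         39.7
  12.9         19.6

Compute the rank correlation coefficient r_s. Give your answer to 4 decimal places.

0.5000

Rank w: 4, 2, 3, 5, 1
Rank z: 2, 3, 5, 4, 1
d = rank(w) − rank(z): 2, -1, -2, 1, 0; Σd² = 10
ρ = 1 − 6Σd² / [n(n²−1)] = 1 − 6×10 / (5×24) = 1 − 60/120 ≈ 0.5000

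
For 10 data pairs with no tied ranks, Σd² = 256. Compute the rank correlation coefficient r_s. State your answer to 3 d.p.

-0.552

ρ = 1 − 6Σd² / [n(n²−1)] = 1 − 6×256 / (10×99)
  = 1 − 1536/990 = 1 − 1.5515 ≈ -0.552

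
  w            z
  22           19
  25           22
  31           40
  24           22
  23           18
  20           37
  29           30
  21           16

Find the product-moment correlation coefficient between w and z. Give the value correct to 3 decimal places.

n = 8, Σw = 195, Σz = 204, Σw² = 4857, Σz² = 5778, Σwz = 5096
nΣwz − ΣwΣz = 40768 − 39780 = 988
nΣw² − (Σw)² = 38856 − 38025 = 831; nΣz² − (Σz)² = 46224 − 41616 = 4608
r = 988 / √(831 × 4608) = 988 / 1956.8464 ≈ 0.505

0.505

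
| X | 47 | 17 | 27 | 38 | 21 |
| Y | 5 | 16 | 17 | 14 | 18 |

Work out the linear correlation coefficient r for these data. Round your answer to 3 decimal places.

-0.863

n = 5, ΣX = 150, ΣY = 70, ΣX² = 5112, ΣY² = 1090, ΣXY = 1876
nΣXY − ΣXΣY = 9380 − 10500 = -1120
nΣX² − (ΣX)² = 25560 − 22500 = 3060; nΣY² − (ΣY)² = 5450 − 4900 = 550
r = -1120 / √(3060 × 550) = -1120 / 1297.3049 ≈ -0.863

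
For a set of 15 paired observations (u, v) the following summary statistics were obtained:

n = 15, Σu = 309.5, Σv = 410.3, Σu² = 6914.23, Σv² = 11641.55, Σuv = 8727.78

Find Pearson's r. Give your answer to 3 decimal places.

0.557

r = (nΣuv − ΣuΣv) / √[(nΣu² − (Σu)²)(nΣv² − (Σv)²)]
Numerator: 15×8727.78 − 309.5×410.3 = 3928.85
Denominator: √[(103713.45 − 95790.25)(174623.25 − 168346.09)] = √[7923.2 × 6277.16] = 7052.3184
r = 3928.85 / 7052.3184 ≈ 0.557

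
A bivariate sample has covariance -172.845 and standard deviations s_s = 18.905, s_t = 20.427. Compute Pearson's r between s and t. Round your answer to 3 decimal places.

r = Cov(s,t) / (s_s · s_t) = -172.845 / (18.905 × 20.427)
  = -172.845 / 386.1724 ≈ -0.448

-0.448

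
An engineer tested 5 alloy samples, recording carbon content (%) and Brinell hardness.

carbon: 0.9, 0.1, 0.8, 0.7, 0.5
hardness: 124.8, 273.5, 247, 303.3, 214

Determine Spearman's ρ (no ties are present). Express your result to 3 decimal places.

Rank carbon: 5, 1, 4, 3, 2
Rank hardness: 1, 4, 3, 5, 2
d = rank(carbon) − rank(hardness): 4, -3, 1, -2, 0; Σd² = 30
ρ = 1 − 6Σd² / [n(n²−1)] = 1 − 6×30 / (5×24) = 1 − 180/120 ≈ -0.500

-0.500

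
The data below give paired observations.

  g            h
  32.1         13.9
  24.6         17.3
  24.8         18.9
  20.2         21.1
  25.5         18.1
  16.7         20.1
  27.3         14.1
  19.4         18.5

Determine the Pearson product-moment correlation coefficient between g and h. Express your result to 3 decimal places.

-0.847

n = 8, Σg = 190.6, Σh = 142, Σg² = 4709.44, Σh² = 2567.6, Σgh = 3307.76
nΣgh − ΣgΣh = 26462.08 − 27065.2 = -603.12
nΣg² − (Σg)² = 37675.52 − 36328.36 = 1347.16; nΣh² − (Σh)² = 20540.8 − 20164 = 376.8
r = -603.12 / √(1347.16 × 376.8) = -603.12 / 712.4675 ≈ -0.847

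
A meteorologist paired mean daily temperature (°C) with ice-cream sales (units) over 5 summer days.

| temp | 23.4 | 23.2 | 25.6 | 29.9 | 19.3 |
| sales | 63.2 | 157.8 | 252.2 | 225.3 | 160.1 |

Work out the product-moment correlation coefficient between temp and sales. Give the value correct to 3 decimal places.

n = 5, Σx = 121.4, Σy = 858.6, Σx² = 3007.66, Σy² = 168892.02, Σxy = 21422.56
nΣxy − ΣxΣy = 107112.8 − 104234.04 = 2878.76
nΣx² − (Σx)² = 15038.3 − 14737.96 = 300.34; nΣy² − (Σy)² = 844460.1 − 737193.96 = 107266.14
r = 2878.76 / √(300.34 × 107266.14) = 2878.76 / 5675.9416 ≈ 0.507

0.507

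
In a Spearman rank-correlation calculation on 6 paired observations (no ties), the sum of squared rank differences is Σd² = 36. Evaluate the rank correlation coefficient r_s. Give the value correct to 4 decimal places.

ρ = 1 − 6Σd² / [n(n²−1)] = 1 − 6×36 / (6×35)
  = 1 − 216/210 = 1 − 1.02857 ≈ -0.0286

-0.0286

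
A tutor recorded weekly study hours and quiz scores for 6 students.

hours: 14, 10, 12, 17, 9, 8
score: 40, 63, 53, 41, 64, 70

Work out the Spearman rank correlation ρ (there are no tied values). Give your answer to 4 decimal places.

-0.9429

Rank hours: 5, 3, 4, 6, 2, 1
Rank score: 1, 4, 3, 2, 5, 6
d = rank(hours) − rank(score): 4, -1, 1, 4, -3, -5; Σd² = 68
ρ = 1 − 6Σd² / [n(n²−1)] = 1 − 6×68 / (6×35) = 1 − 408/210 ≈ -0.9429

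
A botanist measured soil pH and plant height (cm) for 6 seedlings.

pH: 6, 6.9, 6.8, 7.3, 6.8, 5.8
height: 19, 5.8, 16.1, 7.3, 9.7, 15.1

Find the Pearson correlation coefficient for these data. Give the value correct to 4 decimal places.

n = 6, Σx = 39.6, Σy = 73, Σx² = 263.02, Σy² = 1029.24, Σxy = 470.33
nΣxy − ΣxΣy = 2821.98 − 2890.8 = -68.82
nΣx² − (Σx)² = 1578.12 − 1568.16 = 9.96; nΣy² − (Σy)² = 6175.44 − 5329 = 846.44
r = -68.82 / √(9.96 × 846.44) = -68.82 / 91.8180 ≈ -0.7495

-0.7495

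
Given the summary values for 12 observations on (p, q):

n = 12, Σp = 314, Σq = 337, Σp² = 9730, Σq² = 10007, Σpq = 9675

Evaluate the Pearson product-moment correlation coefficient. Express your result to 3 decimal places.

r = (nΣpq − ΣpΣq) / √[(nΣp² − (Σp)²)(nΣq² − (Σq)²)]
Numerator: 12×9675 − 314×337 = 10282
Denominator: √[(116760 − 98596)(120084 − 113569)] = √[18164 × 6515] = 10878.3482
r = 10282 / 10878.3482 ≈ 0.945

0.945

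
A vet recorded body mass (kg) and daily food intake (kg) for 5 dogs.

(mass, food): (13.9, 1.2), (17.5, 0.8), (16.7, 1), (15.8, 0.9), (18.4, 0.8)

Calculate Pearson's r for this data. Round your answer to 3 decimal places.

n = 5, Σx = 82.3, Σy = 4.7, Σx² = 1366.55, Σy² = 4.53, Σxy = 76.32
nΣxy − ΣxΣy = 381.6 − 386.81 = -5.21
nΣx² − (Σx)² = 6832.75 − 6773.29 = 59.46; nΣy² − (Σy)² = 22.65 − 22.09 = 0.56
r = -5.21 / √(59.46 × 0.56) = -5.21 / 5.7704 ≈ -0.903

-0.903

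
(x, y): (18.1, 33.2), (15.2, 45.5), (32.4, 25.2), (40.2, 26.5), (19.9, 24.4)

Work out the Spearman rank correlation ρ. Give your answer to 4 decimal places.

Rank x: 2, 1, 4, 5, 3
Rank y: 4, 5, 2, 3, 1
d = rank(x) − rank(y): -2, -4, 2, 2, 2; Σd² = 32
ρ = 1 − 6Σd² / [n(n²−1)] = 1 − 6×32 / (5×24) = 1 − 192/120 ≈ -0.6000

-0.6000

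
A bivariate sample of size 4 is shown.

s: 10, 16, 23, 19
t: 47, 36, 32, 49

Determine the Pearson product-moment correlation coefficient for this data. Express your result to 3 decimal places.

n = 4, Σs = 68, Σt = 164, Σs² = 1246, Σt² = 6930, Σst = 2713
nΣst − ΣsΣt = 10852 − 11152 = -300
nΣs² − (Σs)² = 4984 − 4624 = 360; nΣt² − (Σt)² = 27720 − 26896 = 824
r = -300 / √(360 × 824) = -300 / 544.6467 ≈ -0.551

-0.551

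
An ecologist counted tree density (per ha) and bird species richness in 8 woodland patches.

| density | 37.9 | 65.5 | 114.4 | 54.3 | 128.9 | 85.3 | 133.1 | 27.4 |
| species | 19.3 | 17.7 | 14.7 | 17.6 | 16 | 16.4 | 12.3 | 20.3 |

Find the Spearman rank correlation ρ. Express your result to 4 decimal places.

Rank density: 2, 4, 6, 3, 7, 5, 8, 1
Rank species: 7, 6, 2, 5, 3, 4, 1, 8
d = rank(density) − rank(species): -5, -2, 4, -2, 4, 1, 7, -7; Σd² = 164
ρ = 1 − 6Σd² / [n(n²−1)] = 1 − 6×164 / (8×63) = 1 − 984/504 ≈ -0.9524

-0.9524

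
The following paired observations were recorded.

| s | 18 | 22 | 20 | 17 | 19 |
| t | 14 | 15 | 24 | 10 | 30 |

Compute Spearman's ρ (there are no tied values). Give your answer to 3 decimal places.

0.600

Rank s: 2, 5, 4, 1, 3
Rank t: 2, 3, 4, 1, 5
d = rank(s) − rank(t): 0, 2, 0, 0, -2; Σd² = 8
ρ = 1 − 6Σd² / [n(n²−1)] = 1 − 6×8 / (5×24) = 1 − 48/120 ≈ 0.600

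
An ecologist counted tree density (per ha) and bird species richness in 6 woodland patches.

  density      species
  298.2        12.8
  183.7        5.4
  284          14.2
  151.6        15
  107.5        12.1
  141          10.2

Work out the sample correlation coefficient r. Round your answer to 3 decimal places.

n = 6, Σx = 1166, Σy = 69.7, Σx² = 257744.74, Σy² = 870.09, Σxy = 13854.69
nΣxy − ΣxΣy = 83128.14 − 81270.2 = 1857.94
nΣx² − (Σx)² = 1546468.44 − 1359556 = 186912.44; nΣy² − (Σy)² = 5220.54 − 4858.09 = 362.45
r = 1857.94 / √(186912.44 × 362.45) = 1857.94 / 8230.8210 ≈ 0.226

0.226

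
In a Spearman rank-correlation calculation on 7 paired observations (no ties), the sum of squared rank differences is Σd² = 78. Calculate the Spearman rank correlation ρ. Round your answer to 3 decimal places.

ρ = 1 − 6Σd² / [n(n²−1)] = 1 − 6×78 / (7×48)
  = 1 − 468/336 = 1 − 1.3929 ≈ -0.393

-0.393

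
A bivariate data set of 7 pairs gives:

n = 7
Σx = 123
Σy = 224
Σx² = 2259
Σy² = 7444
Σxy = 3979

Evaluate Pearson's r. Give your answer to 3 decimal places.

0.262

r = (nΣxy − ΣxΣy) / √[(nΣx² − (Σx)²)(nΣy² − (Σy)²)]
Numerator: 7×3979 − 123×224 = 301
Denominator: √[(15813 − 15129)(52108 − 50176)] = √[684 × 1932] = 1149.5599
r = 301 / 1149.5599 ≈ 0.262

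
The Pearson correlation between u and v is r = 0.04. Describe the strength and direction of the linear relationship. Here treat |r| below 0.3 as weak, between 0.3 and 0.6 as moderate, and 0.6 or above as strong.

r = 0.04 > 0 so the relationship is positive.
|r| = 0.04, which falls in the weak range.

weak positive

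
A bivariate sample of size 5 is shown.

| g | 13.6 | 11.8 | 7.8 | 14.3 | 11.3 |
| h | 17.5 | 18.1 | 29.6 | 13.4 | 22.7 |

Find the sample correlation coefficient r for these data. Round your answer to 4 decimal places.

n = 5, Σg = 58.8, Σh = 101.3, Σg² = 717.22, Σh² = 2204.87, Σgh = 1130.59
nΣgh − ΣgΣh = 5652.95 − 5956.44 = -303.49
nΣg² − (Σg)² = 3586.1 − 3457.44 = 128.66; nΣh² − (Σh)² = 11024.35 − 10261.69 = 762.66
r = -303.49 / √(128.66 × 762.66) = -303.49 / 313.2472 ≈ -0.9689

-0.9689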